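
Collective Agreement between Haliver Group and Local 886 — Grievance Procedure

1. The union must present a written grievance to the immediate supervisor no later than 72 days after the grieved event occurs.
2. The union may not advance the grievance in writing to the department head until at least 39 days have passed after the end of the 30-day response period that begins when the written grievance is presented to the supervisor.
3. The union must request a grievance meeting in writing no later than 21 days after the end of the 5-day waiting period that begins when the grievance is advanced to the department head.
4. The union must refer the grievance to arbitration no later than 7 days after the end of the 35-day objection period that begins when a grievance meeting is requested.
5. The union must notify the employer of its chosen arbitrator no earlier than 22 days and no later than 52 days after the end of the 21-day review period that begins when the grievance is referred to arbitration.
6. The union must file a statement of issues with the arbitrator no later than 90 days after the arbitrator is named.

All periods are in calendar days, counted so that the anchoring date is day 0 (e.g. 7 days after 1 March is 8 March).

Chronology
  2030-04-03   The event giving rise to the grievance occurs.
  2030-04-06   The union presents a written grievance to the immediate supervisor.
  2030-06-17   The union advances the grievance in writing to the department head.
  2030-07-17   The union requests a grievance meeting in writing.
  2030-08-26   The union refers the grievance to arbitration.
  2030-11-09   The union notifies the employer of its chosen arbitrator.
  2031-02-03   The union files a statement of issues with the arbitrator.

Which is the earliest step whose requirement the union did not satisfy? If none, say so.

(1) due by 2030-04-03 + 72 days = 2030-06-14; done 2030-04-06 — timely.
(2) permitted from 2030-05-06 + 39 days = 2030-06-14 onward; 2030-06-17 is on or after that date.
(3) due by 2030-06-22 + 21 days = 2030-07-13; done 2030-07-17 — 4 days late.
The procedure was therefore not followed at step 3.

Step 3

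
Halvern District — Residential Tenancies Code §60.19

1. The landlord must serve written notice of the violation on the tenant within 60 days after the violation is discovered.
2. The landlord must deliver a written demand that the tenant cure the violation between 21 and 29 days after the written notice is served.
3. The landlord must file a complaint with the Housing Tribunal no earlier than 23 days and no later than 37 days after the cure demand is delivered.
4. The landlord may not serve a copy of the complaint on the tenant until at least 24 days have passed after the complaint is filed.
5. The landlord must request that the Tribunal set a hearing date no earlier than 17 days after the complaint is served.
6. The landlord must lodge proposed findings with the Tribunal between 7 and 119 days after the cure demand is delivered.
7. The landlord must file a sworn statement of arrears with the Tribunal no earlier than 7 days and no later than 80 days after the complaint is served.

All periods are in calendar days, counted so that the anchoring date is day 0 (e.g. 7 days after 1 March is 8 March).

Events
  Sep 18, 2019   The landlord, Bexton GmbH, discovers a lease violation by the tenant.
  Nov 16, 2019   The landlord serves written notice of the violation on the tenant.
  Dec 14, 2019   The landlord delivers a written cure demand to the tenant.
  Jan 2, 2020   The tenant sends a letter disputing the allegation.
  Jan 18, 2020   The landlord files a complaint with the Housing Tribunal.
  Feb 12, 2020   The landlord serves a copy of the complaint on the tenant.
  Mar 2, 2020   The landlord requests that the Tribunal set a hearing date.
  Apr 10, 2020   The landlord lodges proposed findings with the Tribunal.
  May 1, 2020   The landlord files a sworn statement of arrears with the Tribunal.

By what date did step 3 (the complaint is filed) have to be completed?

Jan 20, 2020

Step 3 runs from Dec 14, 2019, when the cure demand is delivered. The window is 23–37 days after Dec 14, 2019; it closes on Jan 20, 2020.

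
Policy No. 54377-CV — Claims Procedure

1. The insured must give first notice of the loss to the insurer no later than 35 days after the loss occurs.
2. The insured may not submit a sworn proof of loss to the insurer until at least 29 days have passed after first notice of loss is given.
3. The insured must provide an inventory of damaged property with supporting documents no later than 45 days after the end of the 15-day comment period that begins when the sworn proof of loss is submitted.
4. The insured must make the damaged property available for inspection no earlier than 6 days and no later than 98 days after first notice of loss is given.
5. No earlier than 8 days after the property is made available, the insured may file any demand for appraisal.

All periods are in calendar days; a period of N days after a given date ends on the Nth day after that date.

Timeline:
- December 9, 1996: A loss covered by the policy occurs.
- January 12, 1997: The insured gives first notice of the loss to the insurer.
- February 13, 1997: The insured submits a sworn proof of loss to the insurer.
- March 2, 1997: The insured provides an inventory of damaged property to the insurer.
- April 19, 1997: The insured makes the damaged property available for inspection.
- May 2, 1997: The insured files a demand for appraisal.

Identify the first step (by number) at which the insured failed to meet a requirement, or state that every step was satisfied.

None — every step was satisfied

Step 1: 35 days after December 9, 1996 (when the loss occurs) is January 13, 1997; January 12, 1997 is within that limit.
Step 2: the earliest permitted date is 29 days after January 12, 1997 (when first notice of loss is given), i.e. February 10, 1997; done February 13, 1997, after the minimum wait.
Step 3: 45 days after February 28, 1997 (end of the 15-day comment period, which began when the sworn proof of loss is submitted on February 13, 1997) is April 14, 1997; done March 2, 1997 — timely.
Step 4: the window is 6–98 days after January 12, 1997 (when first notice of loss is given), so January 18, 1997 through April 20, 1997; done April 19, 1997, which is between those dates.
Step 5: the earliest permitted date is 8 days after April 19, 1997 (when the property is made available), i.e. April 27, 1997; done May 2, 1997, after the minimum wait.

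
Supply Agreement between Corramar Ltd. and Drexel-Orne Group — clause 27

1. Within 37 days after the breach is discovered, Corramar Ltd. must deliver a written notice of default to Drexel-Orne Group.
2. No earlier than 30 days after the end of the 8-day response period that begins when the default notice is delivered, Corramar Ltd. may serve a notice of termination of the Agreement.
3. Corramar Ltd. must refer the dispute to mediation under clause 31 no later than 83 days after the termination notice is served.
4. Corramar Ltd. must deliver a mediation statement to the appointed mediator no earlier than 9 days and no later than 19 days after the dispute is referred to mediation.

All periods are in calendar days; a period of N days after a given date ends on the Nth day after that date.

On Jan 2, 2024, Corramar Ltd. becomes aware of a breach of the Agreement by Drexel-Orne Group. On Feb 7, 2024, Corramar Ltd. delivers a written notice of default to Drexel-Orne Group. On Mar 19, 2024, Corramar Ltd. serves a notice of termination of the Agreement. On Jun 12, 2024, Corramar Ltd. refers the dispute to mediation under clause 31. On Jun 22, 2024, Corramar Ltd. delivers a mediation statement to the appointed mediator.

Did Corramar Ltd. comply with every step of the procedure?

No

Step 1 — counting 37 days from Jan 2, 2024 (when the breach is discovered) gives a deadline of Feb 8, 2024; done Feb 7, 2024 — timely.
Step 2 — must wait 30 days from Feb 15, 2024 (end of the 8-day response period, which began when the default notice is delivered on Feb 7, 2024), so not before Mar 16, 2024; done Mar 19, 2024 — permitted.
Step 3 — counting 83 days from Mar 19, 2024 (when the termination notice is served) gives a deadline of Jun 10, 2024; Jun 12, 2024 misses that deadline by 2 days.
The procedure was therefore not followed at step 3.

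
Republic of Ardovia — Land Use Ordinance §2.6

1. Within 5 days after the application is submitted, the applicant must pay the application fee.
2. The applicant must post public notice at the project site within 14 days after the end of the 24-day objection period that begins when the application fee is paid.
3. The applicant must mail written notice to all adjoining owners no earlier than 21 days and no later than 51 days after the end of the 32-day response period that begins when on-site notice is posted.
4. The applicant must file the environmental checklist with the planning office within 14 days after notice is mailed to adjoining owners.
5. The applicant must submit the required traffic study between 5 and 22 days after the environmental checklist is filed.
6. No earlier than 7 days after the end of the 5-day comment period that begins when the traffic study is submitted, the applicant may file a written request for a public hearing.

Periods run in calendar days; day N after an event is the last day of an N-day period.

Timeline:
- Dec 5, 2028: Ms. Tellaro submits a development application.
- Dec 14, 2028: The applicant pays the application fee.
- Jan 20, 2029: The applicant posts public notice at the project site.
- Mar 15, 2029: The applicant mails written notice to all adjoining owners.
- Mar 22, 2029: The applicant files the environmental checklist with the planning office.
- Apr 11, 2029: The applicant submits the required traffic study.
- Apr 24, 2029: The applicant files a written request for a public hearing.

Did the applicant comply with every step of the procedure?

No

Step 1: 5 days after Dec 5, 2028 (when the application is submitted) is Dec 10, 2028; Dec 14, 2028 misses that deadline by 4 days.
That is the first point of non-compliance.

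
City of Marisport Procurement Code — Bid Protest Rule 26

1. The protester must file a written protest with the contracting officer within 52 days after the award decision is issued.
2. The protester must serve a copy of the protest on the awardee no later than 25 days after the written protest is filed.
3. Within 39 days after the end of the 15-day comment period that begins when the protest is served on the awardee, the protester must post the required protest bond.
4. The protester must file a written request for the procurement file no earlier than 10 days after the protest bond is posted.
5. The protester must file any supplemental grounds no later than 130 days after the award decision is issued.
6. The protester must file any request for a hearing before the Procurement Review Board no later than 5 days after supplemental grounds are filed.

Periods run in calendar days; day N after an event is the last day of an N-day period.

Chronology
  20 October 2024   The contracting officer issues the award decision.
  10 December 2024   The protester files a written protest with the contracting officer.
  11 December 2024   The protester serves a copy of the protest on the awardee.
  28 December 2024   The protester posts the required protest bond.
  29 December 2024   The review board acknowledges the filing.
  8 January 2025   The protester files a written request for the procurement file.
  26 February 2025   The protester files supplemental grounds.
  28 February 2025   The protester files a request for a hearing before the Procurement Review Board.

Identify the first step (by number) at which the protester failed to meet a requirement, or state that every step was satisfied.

None — every step was satisfied

(1) due by 20 October 2024 + 52 days = 11 December 2024; completed 10 December 2024, before the deadline.
(2) due by 10 December 2024 + 25 days = 4 January 2025; done 11 December 2024 — timely.
(3) due by 26 December 2024 + 39 days = 3 February 2025; done 28 December 2024 — timely.
(4) permitted from 28 December 2024 + 10 days = 7 January 2025 onward; done 8 January 2025 — permitted.
(5) due by 20 October 2024 + 130 days = 27 February 2025; done 26 February 2025 — timely.
(6) due by 26 February 2025 + 5 days = 3 March 2025; 28 February 2025 is within that limit.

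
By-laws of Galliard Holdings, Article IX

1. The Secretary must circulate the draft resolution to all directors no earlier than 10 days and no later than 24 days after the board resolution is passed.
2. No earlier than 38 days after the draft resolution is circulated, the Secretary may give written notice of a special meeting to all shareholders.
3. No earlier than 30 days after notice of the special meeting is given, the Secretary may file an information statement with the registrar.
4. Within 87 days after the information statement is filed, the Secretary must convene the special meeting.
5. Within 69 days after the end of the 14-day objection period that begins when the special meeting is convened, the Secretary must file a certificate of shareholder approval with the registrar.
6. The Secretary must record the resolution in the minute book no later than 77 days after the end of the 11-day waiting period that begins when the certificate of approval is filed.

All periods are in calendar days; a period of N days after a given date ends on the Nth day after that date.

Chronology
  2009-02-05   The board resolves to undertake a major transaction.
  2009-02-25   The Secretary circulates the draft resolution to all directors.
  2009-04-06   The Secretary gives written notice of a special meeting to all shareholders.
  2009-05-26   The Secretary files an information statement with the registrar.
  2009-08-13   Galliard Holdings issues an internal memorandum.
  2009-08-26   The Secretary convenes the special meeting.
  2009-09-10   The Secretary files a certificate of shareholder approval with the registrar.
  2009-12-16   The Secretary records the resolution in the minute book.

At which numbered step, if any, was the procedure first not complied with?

Step 1 — 10 and 24 days from 2009-02-05 (when the board resolution is passed) are 2009-02-15 and 2009-03-01 respectively; done 2009-02-25, which is between those dates.
Step 2 — must wait 38 days from 2009-02-25 (when the draft resolution is circulated), so not before 2009-04-04; 2009-04-06 is on or after that date.
Step 3 — must wait 30 days from 2009-04-06 (when notice of the special meeting is given), so not before 2009-05-06; done 2009-05-26 — permitted.
Step 4 — counting 87 days from 2009-05-26 (when the information statement is filed) gives a deadline of 2009-08-21; 2009-08-26 misses that deadline by 5 days.
The procedure was therefore not followed at step 4.

Step 4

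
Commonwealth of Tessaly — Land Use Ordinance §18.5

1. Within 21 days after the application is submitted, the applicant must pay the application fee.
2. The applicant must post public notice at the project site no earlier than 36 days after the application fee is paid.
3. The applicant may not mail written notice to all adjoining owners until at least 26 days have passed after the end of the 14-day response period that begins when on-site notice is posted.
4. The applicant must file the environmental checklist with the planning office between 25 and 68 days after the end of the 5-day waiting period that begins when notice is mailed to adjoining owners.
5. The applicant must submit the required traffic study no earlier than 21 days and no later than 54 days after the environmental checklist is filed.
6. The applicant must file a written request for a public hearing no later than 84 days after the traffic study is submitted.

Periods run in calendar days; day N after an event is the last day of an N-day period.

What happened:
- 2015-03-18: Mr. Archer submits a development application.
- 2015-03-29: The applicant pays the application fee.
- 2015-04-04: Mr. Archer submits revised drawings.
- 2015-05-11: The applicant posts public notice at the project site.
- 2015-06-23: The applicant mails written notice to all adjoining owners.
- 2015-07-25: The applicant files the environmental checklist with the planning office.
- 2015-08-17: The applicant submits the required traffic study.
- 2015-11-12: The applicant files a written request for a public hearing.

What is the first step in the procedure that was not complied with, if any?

Step 6

Step 1 — counting 21 days from 2015-03-18 (when the application is submitted) gives a deadline of 2015-04-08; completed 2015-03-29, before the deadline.
Step 2 — must wait 36 days from 2015-03-29 (when the application fee is paid), so not before 2015-05-04; done 2015-05-11 — permitted.
Step 3 — must wait 26 days from 2015-05-25 (end of the 14-day response period, which began when on-site notice is posted on 2015-05-11), so not before 2015-06-20; done 2015-06-23 — permitted.
Step 4 — 25 and 68 days from 2015-06-28 (end of the 5-day waiting period, which began when notice is mailed to adjoining owners on 2015-06-23) are 2015-07-23 and 2015-09-04 respectively; 2015-07-25 falls inside that range.
Step 5 — 21 and 54 days from 2015-07-25 (when the environmental checklist is filed) are 2015-08-15 and 2015-09-17 respectively; done 2015-08-17 — within the window.
Step 6 — counting 84 days from 2015-08-17 (when the traffic study is submitted) gives a deadline of 2015-11-09; 2015-11-12 misses that deadline by 3 days.
That is the first point of non-compliance.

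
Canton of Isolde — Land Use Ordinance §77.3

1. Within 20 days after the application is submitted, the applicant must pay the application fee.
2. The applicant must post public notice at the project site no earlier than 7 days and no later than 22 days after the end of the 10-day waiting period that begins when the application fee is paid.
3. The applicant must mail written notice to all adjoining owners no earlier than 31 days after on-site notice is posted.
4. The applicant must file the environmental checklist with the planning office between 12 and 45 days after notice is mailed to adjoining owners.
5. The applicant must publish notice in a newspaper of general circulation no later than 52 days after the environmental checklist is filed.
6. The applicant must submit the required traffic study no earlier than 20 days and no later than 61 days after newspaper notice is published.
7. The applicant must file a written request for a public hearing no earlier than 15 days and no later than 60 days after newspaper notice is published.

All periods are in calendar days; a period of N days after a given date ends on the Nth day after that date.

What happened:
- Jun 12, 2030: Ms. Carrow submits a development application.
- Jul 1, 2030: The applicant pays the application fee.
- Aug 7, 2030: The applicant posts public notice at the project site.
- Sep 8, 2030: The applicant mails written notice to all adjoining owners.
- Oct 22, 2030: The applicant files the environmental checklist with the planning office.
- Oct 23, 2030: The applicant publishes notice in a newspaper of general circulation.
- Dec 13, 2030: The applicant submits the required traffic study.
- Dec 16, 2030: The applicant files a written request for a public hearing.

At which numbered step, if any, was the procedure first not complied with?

Step 1 — counting 20 days from Jun 12, 2030 (when the application is submitted) gives a deadline of Jul 2, 2030; completed Jul 1, 2030, before the deadline.
Step 2 — 7 and 22 days from Jul 11, 2030 (end of the 10-day waiting period, which began when the application fee is paid on Jul 1, 2030) are Jul 18, 2030 and Aug 2, 2030 respectively; done Aug 7, 2030 — 5 days after the window closed.
Later steps need not be reached.

Step 2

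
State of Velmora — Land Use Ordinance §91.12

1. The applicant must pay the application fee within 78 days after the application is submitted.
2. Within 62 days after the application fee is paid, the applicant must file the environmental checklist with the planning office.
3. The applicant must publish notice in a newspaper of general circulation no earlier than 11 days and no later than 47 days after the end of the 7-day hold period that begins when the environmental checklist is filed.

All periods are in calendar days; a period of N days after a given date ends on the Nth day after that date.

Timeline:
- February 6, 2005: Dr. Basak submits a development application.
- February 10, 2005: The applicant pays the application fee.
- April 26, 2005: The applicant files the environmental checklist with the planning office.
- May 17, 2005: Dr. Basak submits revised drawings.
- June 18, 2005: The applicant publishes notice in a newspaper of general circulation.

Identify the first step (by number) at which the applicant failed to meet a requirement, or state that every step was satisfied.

(1) due by February 6, 2005 + 78 days = April 25, 2005; completed February 10, 2005, before the deadline.
(2) due by February 10, 2005 + 62 days = April 13, 2005; not done until April 26, 2005, 13 days after the deadline.

Step 2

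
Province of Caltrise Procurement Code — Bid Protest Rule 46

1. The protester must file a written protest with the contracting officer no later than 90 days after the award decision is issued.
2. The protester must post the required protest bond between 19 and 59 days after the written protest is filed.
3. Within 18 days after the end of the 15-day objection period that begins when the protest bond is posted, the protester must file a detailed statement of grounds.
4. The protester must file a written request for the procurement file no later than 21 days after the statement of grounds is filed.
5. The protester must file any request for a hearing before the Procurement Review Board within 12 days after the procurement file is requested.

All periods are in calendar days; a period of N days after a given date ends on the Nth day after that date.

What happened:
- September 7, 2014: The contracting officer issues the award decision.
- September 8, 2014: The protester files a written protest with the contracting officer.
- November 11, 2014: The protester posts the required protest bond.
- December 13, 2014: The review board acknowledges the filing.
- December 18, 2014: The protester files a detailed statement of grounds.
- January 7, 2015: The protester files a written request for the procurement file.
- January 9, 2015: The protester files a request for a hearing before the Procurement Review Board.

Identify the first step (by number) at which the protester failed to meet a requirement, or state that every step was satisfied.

Step 2

Step 1: 90 days after September 7, 2014 (when the award decision is issued) is December 6, 2014; completed September 8, 2014, before the deadline.
Step 2: the window is 19–59 days after September 8, 2014 (when the written protest is filed), so September 27, 2014 through November 6, 2014; done November 11, 2014 — 5 days after the window closed.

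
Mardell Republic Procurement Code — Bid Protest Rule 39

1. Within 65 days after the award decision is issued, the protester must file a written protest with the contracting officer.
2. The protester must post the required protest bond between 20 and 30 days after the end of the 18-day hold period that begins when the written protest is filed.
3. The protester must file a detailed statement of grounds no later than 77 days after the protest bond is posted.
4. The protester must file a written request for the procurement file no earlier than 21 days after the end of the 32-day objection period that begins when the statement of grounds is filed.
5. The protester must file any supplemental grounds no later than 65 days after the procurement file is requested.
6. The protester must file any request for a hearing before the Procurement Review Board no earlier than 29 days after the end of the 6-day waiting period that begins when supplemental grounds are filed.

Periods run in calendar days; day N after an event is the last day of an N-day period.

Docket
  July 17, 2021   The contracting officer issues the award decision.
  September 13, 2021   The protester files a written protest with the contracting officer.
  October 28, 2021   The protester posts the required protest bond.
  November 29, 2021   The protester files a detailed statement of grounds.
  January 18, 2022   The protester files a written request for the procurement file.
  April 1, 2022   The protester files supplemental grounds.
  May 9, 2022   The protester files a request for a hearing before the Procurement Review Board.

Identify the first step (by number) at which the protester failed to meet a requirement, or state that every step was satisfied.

Step 1: 65 days after July 17, 2021 (when the award decision is issued) is September 20, 2021; September 13, 2021 is within that limit.
Step 2: the window is 20–30 days after October 1, 2021 (end of the 18-day hold period, which began when the written protest is filed on September 13, 2021), so October 21, 2021 through October 31, 2021; October 28, 2021 falls inside that range.
Step 3: 77 days after October 28, 2021 (when the protest bond is posted) is January 13, 2022; completed November 29, 2021, before the deadline.
Step 4: the earliest permitted date is 21 days after December 31, 2021 (end of the 32-day objection period, which began when the statement of grounds is filed on November 29, 2021), i.e. January 21, 2022; acted on January 18, 2022, 3 days prematurely.
That is the first point of non-compliance.

Step 4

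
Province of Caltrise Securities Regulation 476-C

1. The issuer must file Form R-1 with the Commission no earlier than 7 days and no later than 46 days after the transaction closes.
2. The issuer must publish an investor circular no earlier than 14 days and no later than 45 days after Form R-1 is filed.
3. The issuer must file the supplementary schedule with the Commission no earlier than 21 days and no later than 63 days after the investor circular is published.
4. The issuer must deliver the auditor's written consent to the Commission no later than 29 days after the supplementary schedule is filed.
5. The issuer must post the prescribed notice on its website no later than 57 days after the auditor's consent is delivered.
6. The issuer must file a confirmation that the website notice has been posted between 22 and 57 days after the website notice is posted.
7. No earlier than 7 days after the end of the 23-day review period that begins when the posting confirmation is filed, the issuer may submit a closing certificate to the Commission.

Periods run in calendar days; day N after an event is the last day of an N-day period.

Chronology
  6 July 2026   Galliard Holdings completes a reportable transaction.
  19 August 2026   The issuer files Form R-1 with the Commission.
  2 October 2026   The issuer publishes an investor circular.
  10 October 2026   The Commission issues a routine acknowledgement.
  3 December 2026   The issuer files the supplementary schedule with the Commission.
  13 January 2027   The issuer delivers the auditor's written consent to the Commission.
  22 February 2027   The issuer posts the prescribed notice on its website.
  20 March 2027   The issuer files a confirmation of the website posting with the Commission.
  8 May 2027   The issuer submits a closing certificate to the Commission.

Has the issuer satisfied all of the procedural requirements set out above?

No

(1) the permitted window runs from 6 July 2026 + 7 = 13 July 2026 to 6 July 2026 + 46 = 21 August 2026; done 19 August 2026, which is between those dates.
(2) the permitted window runs from 19 August 2026 + 14 = 2 September 2026 to 19 August 2026 + 45 = 3 October 2026; done 2 October 2026 — within the window.
(3) the permitted window runs from 2 October 2026 + 21 = 23 October 2026 to 2 October 2026 + 63 = 4 December 2026; done 3 December 2026 — within the window.
(4) due by 3 December 2026 + 29 days = 1 January 2027; not done until 13 January 2027, 12 days after the deadline.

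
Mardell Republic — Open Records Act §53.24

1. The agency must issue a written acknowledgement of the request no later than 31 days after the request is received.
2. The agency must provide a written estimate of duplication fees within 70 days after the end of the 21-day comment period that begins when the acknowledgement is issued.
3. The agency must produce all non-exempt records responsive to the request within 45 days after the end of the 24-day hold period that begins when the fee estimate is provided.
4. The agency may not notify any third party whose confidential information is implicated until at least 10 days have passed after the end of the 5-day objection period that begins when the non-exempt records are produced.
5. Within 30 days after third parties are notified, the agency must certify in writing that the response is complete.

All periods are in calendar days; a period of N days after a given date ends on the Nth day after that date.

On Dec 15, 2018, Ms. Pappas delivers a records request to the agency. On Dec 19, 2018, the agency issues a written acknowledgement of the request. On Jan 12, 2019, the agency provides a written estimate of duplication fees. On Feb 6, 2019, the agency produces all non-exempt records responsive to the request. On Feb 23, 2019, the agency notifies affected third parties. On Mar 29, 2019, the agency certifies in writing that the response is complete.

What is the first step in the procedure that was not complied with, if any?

Step 1: 31 days after Dec 15, 2018 (when the request is received) is Jan 15, 2019; done Dec 19, 2018 — timely.
Step 2: 70 days after Jan 9, 2019 (end of the 21-day comment period, which began when the acknowledgement is issued on Dec 19, 2018) is Mar 20, 2019; completed Jan 12, 2019, before the deadline.
Step 3: 45 days after Feb 5, 2019 (end of the 24-day hold period, which began when the fee estimate is provided on Jan 12, 2019) is Mar 22, 2019; Feb 6, 2019 is within that limit.
Step 4: the earliest permitted date is 10 days after Feb 11, 2019 (end of the 5-day objection period, which began when the non-exempt records are produced on Feb 6, 2019), i.e. Feb 21, 2019; Feb 23, 2019 is on or after that date.
Step 5: 30 days after Feb 23, 2019 (when third parties are notified) is Mar 25, 2019; done Mar 29, 2019 — 4 days late.
That is the first point of non-compliance.

Step 5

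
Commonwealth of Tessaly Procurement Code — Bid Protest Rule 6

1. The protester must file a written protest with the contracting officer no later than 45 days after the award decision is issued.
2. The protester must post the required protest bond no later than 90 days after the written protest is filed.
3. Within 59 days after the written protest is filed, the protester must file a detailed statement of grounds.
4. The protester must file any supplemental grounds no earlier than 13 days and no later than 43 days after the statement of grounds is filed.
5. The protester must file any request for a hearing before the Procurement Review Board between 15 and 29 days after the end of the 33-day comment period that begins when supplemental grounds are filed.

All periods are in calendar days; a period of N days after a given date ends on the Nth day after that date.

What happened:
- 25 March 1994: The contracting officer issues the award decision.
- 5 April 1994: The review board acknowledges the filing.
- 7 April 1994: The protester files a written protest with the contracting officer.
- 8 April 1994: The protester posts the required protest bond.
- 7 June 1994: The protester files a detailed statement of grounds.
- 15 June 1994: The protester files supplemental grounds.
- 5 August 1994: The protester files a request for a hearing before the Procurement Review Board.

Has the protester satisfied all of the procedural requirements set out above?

(1) due by 25 March 1994 + 45 days = 9 May 1994; 7 April 1994 is within that limit.
(2) due by 7 April 1994 + 90 days = 6 July 1994; done 8 April 1994 — timely.
(3) due by 7 April 1994 + 59 days = 5 June 1994; done 7 June 1994 — 2 days late.

No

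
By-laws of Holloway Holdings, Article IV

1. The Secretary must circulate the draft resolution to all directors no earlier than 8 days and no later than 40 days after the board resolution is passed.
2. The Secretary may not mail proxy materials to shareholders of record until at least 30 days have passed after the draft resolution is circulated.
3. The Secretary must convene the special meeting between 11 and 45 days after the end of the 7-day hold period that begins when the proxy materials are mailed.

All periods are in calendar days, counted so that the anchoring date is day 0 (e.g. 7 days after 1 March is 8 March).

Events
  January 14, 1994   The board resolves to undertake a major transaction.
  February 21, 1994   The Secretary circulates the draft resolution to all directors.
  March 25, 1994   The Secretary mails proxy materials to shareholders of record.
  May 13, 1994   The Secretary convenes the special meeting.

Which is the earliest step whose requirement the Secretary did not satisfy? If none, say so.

None — every step was satisfied

Step 1 — 8 and 40 days from January 14, 1994 (when the board resolution is passed) are January 22, 1994 and February 23, 1994 respectively; done February 21, 1994 — within the window.
Step 2 — must wait 30 days from February 21, 1994 (when the draft resolution is circulated), so not before March 23, 1994; done March 25, 1994 — permitted.
Step 3 — 11 and 45 days from April 1, 1994 (end of the 7-day hold period, which began when the proxy materials are mailed on March 25, 1994) are April 12, 1994 and May 16, 1994 respectively; done May 13, 1994 — within the window.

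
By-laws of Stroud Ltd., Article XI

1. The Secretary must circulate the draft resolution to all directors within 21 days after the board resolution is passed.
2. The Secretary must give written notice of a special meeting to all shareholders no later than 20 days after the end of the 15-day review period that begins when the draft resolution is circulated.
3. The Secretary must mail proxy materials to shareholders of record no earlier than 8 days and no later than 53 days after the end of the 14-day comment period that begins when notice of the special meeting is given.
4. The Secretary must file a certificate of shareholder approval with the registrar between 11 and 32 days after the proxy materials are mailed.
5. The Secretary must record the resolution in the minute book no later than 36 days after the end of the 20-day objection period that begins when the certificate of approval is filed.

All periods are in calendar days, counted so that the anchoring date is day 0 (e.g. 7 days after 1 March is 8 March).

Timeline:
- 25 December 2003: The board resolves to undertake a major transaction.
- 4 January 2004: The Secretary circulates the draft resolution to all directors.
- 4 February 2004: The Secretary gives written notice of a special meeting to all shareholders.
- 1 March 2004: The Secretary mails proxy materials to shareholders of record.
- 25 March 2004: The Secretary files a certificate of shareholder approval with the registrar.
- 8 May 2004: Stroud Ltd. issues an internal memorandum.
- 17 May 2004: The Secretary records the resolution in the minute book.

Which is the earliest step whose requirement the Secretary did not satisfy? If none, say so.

(1) due by 25 December 2003 + 21 days = 15 January 2004; done 4 January 2004 — timely.
(2) due by 19 January 2004 + 20 days = 8 February 2004; 4 February 2004 is within that limit.
(3) the permitted window runs from 18 February 2004 + 8 = 26 February 2004 to 18 February 2004 + 53 = 11 April 2004; 1 March 2004 falls inside that range.
(4) the permitted window runs from 1 March 2004 + 11 = 12 March 2004 to 1 March 2004 + 32 = 2 April 2004; done 25 March 2004 — within the window.
(5) due by 14 April 2004 + 36 days = 20 May 2004; done 17 May 2004 — timely.

None — every step was satisfied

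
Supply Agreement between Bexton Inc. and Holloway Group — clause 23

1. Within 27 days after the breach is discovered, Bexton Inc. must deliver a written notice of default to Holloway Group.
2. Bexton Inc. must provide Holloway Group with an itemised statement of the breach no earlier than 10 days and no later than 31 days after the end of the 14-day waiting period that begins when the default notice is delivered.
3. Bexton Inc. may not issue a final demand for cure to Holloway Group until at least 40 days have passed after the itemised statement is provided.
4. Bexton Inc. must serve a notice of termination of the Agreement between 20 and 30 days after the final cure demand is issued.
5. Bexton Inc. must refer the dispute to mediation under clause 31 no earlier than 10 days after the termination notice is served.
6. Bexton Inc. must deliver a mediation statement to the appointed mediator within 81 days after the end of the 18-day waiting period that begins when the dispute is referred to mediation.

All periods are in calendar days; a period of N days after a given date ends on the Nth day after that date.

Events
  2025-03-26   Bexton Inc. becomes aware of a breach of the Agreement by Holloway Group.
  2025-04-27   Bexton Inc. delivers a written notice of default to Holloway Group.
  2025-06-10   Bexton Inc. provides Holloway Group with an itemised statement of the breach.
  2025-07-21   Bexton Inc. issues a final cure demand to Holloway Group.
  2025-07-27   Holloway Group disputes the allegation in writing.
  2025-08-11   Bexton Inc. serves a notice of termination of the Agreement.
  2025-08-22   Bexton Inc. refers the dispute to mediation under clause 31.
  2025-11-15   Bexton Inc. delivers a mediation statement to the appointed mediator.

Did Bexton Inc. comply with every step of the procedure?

(1) due by 2025-03-26 + 27 days = 2025-04-22; not done until 2025-04-27, 5 days after the deadline.
Later steps need not be reached.

No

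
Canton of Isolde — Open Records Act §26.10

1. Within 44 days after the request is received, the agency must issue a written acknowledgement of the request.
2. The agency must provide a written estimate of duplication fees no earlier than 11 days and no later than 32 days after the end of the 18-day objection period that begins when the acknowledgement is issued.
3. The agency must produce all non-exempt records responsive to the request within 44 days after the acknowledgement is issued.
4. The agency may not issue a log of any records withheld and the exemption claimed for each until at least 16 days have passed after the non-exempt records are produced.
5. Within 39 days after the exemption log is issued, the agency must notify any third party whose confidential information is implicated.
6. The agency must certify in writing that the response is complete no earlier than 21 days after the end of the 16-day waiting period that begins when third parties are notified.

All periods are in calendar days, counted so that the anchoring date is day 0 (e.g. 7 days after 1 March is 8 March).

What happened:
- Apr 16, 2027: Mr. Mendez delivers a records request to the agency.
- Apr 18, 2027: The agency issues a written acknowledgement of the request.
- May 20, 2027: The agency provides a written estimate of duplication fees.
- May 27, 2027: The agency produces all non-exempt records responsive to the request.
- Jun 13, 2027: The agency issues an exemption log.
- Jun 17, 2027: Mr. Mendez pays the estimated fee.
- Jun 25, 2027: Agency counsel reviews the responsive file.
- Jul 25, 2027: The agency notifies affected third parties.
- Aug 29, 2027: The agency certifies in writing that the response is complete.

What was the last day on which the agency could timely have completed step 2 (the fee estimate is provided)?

Jun 7, 2027

The acknowledgement is issued on Apr 18, 2027; the 18-day objection period therefore ends May 6, 2027, and step 2 runs from that date. The window is 11–32 days after May 6, 2027; it closes on Jun 7, 2027.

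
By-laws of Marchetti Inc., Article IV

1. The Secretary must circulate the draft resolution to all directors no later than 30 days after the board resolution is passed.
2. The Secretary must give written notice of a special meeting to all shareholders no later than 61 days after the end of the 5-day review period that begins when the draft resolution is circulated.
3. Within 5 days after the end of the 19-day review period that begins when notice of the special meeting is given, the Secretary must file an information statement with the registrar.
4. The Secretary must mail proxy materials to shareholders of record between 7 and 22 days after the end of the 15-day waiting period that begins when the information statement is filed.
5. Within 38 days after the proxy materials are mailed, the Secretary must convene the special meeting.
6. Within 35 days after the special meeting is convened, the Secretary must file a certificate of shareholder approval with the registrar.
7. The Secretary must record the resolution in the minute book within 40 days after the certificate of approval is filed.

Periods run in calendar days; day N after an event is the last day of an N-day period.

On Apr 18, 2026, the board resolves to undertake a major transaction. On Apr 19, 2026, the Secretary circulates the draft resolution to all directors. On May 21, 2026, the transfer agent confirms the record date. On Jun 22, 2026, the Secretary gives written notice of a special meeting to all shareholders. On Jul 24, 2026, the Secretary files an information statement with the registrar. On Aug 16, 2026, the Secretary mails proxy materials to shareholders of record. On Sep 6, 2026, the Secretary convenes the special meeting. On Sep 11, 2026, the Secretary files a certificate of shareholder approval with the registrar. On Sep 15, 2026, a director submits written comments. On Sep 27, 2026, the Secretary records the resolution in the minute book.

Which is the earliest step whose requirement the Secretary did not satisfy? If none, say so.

Step 1: 30 days after Apr 18, 2026 (when the board resolution is passed) is May 18, 2026; done Apr 19, 2026 — timely.
Step 2: 61 days after Apr 24, 2026 (end of the 5-day review period, which began when the draft resolution is circulated on Apr 19, 2026) is Jun 24, 2026; completed Jun 22, 2026, before the deadline.
Step 3: 5 days after Jul 11, 2026 (end of the 19-day review period, which began when notice of the special meeting is given on Jun 22, 2026) is Jul 16, 2026; Jul 24, 2026 misses that deadline by 8 days.
The procedure was therefore not followed at step 3.

Step 3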